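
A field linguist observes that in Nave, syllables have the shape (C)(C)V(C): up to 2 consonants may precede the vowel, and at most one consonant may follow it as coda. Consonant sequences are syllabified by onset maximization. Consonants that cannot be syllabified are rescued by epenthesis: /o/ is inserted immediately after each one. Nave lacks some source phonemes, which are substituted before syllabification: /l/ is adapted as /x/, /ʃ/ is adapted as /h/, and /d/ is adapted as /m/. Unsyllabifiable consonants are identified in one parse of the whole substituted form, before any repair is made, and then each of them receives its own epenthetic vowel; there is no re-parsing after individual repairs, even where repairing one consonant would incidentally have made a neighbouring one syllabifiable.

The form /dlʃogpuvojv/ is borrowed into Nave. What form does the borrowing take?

moxhogpuvojvo

Substitution: /d/ → /m/, /l/ → /x/, /ʃ/ → /h/, giving /mxhogpuvojv/.
The consonants /m/, /v/ cannot be parsed into a legal (C)(C)V(C) syllable (at most one coda consonant is licensed; onsets may contain at most 2 consonants).
Epenthesis after each stranded consonant: /m/ → /mo/, /v/ → /vo/.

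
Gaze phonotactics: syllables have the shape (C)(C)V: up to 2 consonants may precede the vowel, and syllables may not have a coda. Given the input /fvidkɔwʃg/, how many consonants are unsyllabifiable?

3

The consonants /w/, /ʃ/, /g/ cannot be parsed into a legal (C)(C)V syllable (no codas are permitted; onsets may contain at most 2 consonants).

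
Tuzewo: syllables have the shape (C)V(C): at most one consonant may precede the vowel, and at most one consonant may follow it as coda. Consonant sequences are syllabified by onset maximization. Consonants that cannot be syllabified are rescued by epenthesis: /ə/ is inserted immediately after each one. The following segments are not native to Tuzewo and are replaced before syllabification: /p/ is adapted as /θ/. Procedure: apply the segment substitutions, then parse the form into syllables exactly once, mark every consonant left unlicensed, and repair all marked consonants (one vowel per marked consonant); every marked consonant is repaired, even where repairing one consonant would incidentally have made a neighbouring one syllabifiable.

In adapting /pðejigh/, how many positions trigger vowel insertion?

After substitution the input is /θðejigh/.
The unsyllabifiable consonants are /θ/, /h/; each receives one epenthetic vowel.

2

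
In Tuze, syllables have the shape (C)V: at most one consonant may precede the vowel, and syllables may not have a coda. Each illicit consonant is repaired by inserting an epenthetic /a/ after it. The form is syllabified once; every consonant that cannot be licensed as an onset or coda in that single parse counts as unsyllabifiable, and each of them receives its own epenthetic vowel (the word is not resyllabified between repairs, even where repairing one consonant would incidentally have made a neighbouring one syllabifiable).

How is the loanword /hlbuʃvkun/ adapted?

halabuʃavakuna

Syllabifying with onset maximization leaves /h/, /l/, /ʃ/, /v/, /n/ stranded (no codas are permitted; onsets are limited to one consonant).
Epenthesis after each stranded consonant: /h/ → /ha/, /l/ → /la/, /ʃ/ → /ʃa/, /v/ → /va/, /n/ → /na/.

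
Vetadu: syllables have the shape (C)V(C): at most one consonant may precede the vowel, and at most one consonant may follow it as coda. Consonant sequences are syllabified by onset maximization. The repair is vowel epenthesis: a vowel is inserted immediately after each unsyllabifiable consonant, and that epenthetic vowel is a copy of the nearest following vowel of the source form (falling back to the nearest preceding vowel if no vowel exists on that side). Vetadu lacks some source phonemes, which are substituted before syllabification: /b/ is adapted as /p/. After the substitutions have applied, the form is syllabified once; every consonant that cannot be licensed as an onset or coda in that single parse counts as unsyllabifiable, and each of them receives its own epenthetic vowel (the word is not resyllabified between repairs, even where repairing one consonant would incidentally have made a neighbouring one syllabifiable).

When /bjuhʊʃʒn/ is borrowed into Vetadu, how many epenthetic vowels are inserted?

3

After substitution the input is /pjuhʊʃʒn/.
The unsyllabifiable consonants are /p/, /ʒ/, /n/; each receives one epenthetic vowel.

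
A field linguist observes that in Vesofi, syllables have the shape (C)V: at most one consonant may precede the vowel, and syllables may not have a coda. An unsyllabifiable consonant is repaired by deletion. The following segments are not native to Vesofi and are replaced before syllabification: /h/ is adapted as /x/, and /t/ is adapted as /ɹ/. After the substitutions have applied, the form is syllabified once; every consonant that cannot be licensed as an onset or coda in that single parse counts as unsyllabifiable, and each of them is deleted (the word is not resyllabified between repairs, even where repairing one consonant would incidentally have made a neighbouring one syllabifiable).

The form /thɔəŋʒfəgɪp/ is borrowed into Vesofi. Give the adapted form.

Substitution: /t/ → /ɹ/, /h/ → /x/, giving /ɹxɔəŋʒfəgɪp/.
Syllabifying with onset maximization leaves /ɹ/, /ŋ/, /ʒ/, /p/ stranded (no codas are permitted; onsets are limited to one consonant).
Each unlicensed consonant is deleted: /ɹ/, /ŋ/, /ʒ/, /p/.

xɔəfəgɪ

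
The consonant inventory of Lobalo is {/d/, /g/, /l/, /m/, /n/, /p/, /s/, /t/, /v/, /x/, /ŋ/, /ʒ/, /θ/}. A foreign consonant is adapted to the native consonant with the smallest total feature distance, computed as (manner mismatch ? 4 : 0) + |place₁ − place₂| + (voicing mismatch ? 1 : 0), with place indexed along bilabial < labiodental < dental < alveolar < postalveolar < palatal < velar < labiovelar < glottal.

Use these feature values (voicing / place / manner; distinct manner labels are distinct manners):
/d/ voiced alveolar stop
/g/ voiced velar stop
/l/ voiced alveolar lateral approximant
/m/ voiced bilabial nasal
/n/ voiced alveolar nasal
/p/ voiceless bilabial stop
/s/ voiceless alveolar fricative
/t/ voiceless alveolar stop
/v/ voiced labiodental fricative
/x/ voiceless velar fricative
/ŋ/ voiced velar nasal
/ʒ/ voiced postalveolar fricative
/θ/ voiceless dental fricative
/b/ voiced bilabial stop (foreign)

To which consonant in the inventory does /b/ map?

/p/ is closest: same manner (stop), place distance 0 (bilabial→bilabial), voicing differs (+1); total 1. Next closest is /d/ at distance 3.

p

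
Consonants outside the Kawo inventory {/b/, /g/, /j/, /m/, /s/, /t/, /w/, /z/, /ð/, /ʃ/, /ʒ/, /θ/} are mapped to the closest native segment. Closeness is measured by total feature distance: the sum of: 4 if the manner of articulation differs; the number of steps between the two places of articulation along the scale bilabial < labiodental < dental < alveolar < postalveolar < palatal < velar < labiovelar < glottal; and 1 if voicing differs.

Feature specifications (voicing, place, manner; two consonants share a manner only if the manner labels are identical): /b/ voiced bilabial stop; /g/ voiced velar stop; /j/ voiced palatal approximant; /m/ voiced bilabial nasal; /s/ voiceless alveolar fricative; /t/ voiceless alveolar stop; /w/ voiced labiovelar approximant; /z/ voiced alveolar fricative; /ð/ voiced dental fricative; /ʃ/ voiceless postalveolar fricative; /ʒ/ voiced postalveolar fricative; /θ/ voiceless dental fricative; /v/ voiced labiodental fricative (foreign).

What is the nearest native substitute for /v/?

ð

/ð/ is closest: same manner (fricative), place distance 1 (labiodental→dental), same voicing; total 1. Next closest is /z/ at distance 2.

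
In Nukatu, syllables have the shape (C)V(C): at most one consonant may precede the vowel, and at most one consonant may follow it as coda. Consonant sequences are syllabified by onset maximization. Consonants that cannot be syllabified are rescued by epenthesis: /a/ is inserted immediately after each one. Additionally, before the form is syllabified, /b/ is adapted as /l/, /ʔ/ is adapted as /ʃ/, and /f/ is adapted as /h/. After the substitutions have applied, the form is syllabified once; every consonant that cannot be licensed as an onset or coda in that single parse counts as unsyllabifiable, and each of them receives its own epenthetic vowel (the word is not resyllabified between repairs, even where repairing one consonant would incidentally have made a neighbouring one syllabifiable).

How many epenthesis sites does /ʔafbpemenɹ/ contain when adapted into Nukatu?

2

After substitution the input is /ʃahlpemenɹ/.
The unsyllabifiable consonants are /l/, /ɹ/; each receives one epenthetic vowel.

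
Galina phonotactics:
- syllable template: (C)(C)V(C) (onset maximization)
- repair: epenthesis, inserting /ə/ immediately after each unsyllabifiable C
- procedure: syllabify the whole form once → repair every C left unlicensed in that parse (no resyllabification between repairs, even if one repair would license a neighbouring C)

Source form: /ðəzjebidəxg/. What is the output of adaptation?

Syllabifying with onset maximization leaves /g/ stranded (at most one coda consonant is licensed; onsets may contain at most 2 consonants).
Epenthesis after each stranded consonant: /g/ → /gə/.

ðəzjebidəxgə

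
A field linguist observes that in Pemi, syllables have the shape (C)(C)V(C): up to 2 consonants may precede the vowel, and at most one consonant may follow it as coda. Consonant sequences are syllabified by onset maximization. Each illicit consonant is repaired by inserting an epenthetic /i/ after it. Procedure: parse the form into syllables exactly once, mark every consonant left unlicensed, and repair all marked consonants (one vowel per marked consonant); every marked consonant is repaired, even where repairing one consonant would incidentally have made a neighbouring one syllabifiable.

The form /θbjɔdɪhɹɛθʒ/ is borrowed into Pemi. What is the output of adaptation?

θibjɔdɪhɹɛθʒi

The consonants /θ/, /ʒ/ cannot be parsed into a legal (C)(C)V(C) syllable (at most one coda consonant is licensed; onsets may contain at most 2 consonants).
Each unlicensed consonant becomes the onset of a new syllable: /θ/ → /θi/, /ʒ/ → /ʒi/.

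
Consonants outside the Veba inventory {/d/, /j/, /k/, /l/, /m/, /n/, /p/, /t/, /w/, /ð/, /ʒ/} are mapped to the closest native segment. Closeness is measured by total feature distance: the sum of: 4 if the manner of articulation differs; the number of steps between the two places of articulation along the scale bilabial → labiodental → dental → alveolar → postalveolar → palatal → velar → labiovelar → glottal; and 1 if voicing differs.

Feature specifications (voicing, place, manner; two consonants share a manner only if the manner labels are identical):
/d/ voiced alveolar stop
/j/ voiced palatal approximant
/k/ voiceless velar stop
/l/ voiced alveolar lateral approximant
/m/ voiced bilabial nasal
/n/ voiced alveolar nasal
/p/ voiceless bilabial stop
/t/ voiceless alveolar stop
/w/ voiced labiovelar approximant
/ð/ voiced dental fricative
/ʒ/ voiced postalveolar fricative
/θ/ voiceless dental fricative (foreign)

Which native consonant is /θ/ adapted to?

ð

/ð/ is closest: same manner (fricative), place distance 0 (dental→dental), voicing differs (+1); total 1. Next closest is /ʒ/ at distance 3.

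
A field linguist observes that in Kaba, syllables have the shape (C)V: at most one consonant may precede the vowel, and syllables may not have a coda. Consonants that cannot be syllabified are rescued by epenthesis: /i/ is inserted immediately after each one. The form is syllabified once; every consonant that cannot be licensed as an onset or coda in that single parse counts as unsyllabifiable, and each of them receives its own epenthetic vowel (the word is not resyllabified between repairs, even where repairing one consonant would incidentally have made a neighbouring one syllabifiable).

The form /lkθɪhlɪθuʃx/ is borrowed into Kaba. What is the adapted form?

Syllabifying with onset maximization leaves /l/, /k/, /h/, /ʃ/, /x/ stranded (no codas are permitted; onsets are limited to one consonant).
Epenthesis after each stranded consonant: /l/ → /li/, /k/ → /ki/, /h/ → /hi/, /ʃ/ → /ʃi/, /x/ → /xi/.

likiθɪhilɪθuʃixi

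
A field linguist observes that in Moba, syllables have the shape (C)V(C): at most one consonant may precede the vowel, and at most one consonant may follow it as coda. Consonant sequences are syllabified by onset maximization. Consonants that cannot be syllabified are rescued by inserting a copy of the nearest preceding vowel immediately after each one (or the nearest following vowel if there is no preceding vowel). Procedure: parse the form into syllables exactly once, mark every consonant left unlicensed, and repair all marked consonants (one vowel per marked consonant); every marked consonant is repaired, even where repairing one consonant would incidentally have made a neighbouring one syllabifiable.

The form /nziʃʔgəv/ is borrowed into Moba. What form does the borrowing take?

Syllabifying with onset maximization leaves /n/, /ʔ/ stranded (at most one coda consonant is licensed; onsets are limited to one consonant).
Each unlicensed consonant becomes the onset of a new syllable: /n/ → /ni/, /ʔ/ → /ʔi/.

niziʃʔigəv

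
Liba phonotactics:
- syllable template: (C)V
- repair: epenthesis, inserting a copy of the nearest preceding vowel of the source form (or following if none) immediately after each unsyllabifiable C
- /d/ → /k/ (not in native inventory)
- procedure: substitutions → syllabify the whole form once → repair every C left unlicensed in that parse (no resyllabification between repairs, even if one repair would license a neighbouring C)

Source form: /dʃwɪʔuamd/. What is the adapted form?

kɪʃɪwɪʔuamaka

Substitution: /d/ → /k/, giving /kʃwɪʔuamk/.
Syllabifying with onset maximization leaves /k/, /ʃ/, /m/, /k/ stranded (no codas are permitted; onsets are limited to one consonant).
Each unlicensed consonant becomes the onset of a new syllable: /k/ → /kɪ/, /ʃ/ → /ʃɪ/, /m/ → /ma/, /k/ → /ka/.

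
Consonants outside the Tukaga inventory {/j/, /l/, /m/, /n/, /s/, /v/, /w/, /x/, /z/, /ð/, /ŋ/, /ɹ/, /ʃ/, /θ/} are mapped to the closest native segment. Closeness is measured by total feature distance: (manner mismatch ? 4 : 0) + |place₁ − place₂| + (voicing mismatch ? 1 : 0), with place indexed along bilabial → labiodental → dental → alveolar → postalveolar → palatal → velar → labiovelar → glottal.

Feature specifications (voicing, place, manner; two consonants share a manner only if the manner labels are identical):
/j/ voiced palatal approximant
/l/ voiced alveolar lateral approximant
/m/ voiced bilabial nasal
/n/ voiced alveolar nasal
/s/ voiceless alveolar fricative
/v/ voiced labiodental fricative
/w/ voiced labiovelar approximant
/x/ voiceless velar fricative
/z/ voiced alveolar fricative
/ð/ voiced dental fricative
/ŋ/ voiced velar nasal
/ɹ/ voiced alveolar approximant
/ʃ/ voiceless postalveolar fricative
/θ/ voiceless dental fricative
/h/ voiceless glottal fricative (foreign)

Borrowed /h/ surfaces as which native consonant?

/x/ is closest: same manner (fricative), place distance 2 (glottal→velar), same voicing; total 2. Next closest is /ʃ/ at distance 4.

x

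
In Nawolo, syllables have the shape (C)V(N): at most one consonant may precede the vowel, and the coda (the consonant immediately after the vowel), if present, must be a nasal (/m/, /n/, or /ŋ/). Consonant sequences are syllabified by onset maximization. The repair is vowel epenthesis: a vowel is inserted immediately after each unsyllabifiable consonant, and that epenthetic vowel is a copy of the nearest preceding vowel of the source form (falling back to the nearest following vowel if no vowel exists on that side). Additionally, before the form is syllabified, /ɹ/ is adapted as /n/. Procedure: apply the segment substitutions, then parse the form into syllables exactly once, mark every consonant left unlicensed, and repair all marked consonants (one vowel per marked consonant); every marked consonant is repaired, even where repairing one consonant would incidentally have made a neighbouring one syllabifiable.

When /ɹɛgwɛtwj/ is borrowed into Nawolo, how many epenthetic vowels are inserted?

4

After substitution the input is /nɛgwɛtwj/.
The unsyllabifiable consonants are /g/, /t/, /w/, /j/; each receives one epenthetic vowel.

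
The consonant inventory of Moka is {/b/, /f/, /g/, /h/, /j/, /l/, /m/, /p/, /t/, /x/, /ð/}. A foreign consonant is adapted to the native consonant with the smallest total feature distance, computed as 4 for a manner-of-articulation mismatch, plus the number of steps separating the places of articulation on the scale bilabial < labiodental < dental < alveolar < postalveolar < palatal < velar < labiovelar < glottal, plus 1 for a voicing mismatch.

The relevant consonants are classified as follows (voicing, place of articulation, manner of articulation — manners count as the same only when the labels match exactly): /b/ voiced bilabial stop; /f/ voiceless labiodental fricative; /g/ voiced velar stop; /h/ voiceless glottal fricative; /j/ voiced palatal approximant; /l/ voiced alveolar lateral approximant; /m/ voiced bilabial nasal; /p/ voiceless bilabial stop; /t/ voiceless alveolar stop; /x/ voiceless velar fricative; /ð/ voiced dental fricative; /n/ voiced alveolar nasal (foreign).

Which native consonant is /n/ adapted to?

/m/ is closest: same manner (nasal), place distance 3 (alveolar→bilabial), same voicing; total 3. Next closest is /l/ at distance 4.

m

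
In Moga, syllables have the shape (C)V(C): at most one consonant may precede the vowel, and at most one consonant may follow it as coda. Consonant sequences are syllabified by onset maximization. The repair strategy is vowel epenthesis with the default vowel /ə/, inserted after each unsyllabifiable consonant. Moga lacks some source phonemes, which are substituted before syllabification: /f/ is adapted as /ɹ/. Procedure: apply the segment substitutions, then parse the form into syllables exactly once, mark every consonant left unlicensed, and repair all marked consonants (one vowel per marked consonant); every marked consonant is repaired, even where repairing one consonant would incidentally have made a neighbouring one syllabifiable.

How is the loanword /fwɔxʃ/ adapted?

Substitution: /f/ → /ɹ/, giving /ɹwɔxʃ/.
Syllabifying with onset maximization leaves /ɹ/, /ʃ/ stranded (at most one coda consonant is licensed; onsets are limited to one consonant).
Each unlicensed consonant becomes the onset of a new syllable: /ɹ/ → /ɹə/, /ʃ/ → /ʃə/.

ɹəwɔxʃə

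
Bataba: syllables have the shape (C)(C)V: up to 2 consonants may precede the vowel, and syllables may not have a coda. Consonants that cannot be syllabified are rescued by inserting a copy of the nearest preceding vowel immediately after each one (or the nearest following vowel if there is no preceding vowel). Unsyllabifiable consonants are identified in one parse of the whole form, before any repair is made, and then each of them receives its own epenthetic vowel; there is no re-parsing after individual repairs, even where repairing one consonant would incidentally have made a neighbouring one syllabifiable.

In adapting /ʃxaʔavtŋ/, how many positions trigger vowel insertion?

The unsyllabifiable consonants are /v/, /t/, /ŋ/; each receives one epenthetic vowel.

3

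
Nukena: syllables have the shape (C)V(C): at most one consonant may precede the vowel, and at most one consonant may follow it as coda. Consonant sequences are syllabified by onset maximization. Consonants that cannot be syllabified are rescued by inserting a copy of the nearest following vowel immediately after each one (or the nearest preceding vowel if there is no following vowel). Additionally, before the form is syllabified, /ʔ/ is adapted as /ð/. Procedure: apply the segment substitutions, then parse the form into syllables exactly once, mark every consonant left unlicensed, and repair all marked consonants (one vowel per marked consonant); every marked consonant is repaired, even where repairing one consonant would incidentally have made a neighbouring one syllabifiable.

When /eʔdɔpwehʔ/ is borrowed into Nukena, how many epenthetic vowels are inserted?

1

After substitution the input is /eðdɔpwehð/.
The unsyllabifiable consonants are /ð/; each receives one epenthetic vowel.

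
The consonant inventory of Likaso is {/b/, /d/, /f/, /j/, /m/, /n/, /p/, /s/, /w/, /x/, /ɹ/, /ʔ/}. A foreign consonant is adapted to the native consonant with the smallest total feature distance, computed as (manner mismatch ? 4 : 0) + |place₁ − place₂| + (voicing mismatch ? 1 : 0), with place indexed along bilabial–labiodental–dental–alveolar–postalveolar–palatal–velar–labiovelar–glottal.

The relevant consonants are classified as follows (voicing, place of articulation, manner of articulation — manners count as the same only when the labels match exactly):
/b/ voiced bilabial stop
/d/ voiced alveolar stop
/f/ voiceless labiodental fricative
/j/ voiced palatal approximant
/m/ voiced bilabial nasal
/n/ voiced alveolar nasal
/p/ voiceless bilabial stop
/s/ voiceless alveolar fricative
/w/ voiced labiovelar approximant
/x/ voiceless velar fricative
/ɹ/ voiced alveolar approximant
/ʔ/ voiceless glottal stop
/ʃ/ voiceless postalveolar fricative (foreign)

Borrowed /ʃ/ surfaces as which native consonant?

s

/s/ is closest: same manner (fricative), place distance 1 (postalveolar→alveolar), same voicing; total 1. Next closest is /x/ at distance 2.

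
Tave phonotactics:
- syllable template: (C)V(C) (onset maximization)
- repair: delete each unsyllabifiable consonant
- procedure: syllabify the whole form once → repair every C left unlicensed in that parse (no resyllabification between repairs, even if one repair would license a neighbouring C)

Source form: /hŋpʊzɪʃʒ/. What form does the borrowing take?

The consonants /h/, /ŋ/, /ʒ/ cannot be parsed into a legal (C)V(C) syllable (at most one coda consonant is licensed; onsets are limited to one consonant).
Deleting the stranded consonants removes /h/, /ŋ/, /ʒ/.

pʊzɪʃ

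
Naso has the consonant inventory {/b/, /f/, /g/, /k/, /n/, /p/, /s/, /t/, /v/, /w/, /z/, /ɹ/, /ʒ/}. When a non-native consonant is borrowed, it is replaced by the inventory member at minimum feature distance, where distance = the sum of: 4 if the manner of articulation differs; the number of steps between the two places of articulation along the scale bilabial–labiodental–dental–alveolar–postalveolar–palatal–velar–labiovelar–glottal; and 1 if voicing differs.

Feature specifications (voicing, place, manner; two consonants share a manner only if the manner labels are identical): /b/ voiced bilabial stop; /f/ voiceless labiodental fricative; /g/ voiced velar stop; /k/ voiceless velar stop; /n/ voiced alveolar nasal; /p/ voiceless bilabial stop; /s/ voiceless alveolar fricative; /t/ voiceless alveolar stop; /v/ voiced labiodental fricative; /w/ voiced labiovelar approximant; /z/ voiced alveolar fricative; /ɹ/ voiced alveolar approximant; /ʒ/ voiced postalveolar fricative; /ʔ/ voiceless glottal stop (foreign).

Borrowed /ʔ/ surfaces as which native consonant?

/k/ is closest: same manner (stop), place distance 2 (glottal→velar), same voicing; total 2. Next closest is /g/ at distance 3.

k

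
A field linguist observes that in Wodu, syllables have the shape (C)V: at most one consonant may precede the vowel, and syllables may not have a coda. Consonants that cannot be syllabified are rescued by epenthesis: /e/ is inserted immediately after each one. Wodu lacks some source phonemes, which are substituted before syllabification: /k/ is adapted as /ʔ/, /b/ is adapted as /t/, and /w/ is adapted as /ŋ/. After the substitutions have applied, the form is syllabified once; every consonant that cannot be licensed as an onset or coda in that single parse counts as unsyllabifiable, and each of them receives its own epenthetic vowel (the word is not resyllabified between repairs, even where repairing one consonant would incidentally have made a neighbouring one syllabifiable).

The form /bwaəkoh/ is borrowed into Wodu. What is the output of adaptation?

Substitution: /b/ → /t/, /w/ → /ŋ/, /k/ → /ʔ/, giving /tŋaəʔoh/.
Syllabifying with onset maximization leaves /t/, /h/ stranded (no codas are permitted; onsets are limited to one consonant).
Epenthesis after each stranded consonant: /t/ → /te/, /h/ → /he/.

teŋaəʔohe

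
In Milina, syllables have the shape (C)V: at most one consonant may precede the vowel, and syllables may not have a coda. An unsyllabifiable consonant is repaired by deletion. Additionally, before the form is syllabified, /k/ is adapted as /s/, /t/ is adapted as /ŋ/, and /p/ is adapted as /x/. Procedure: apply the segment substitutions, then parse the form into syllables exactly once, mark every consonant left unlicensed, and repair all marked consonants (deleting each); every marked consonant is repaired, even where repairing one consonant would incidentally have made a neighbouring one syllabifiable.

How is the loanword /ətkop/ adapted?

əso

Substitution: /t/ → /ŋ/, /k/ → /s/, /p/ → /x/, giving /əŋsox/.
Under (C)V, the unsyllabifiable consonants are /ŋ/, /x/ (no codas are permitted; onsets are limited to one consonant).
Each unlicensed consonant is deleted: /ŋ/, /x/.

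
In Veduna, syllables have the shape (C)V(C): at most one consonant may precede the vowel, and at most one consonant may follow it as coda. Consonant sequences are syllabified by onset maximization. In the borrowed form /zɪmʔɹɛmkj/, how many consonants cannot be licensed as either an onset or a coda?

Under (C)V(C), the unsyllabifiable consonants are /ʔ/, /k/, /j/ (at most one coda consonant is licensed; onsets are limited to one consonant).

3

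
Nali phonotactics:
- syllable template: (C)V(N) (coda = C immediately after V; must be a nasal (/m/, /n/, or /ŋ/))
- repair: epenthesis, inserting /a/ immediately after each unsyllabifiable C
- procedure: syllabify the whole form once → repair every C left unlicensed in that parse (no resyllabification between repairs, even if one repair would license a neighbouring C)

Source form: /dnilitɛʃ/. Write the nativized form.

Under (C)V(N), the unsyllabifiable consonants are /d/, /ʃ/ (only a nasal (/m/, /n/, or /ŋ/) is licensed in coda position; onsets are limited to one consonant).
Each unlicensed consonant becomes the onset of a new syllable: /d/ → /da/, /ʃ/ → /ʃa/.

danilitɛʃa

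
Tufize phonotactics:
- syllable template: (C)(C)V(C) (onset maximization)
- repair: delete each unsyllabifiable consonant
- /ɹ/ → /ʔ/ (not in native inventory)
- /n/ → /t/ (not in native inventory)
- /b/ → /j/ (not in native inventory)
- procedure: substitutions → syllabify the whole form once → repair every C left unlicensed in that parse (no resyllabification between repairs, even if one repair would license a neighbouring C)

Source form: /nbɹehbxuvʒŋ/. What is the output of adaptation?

jʔehjxuv

Substitution: /n/ → /t/, /b/ → /j/, /ɹ/ → /ʔ/, giving /tjʔehjxuvʒŋ/.
The consonants /t/, /ʒ/, /ŋ/ cannot be parsed into a legal (C)(C)V(C) syllable (at most one coda consonant is licensed; onsets may contain at most 2 consonants).
Each unlicensed consonant is deleted: /t/, /ʒ/, /ŋ/.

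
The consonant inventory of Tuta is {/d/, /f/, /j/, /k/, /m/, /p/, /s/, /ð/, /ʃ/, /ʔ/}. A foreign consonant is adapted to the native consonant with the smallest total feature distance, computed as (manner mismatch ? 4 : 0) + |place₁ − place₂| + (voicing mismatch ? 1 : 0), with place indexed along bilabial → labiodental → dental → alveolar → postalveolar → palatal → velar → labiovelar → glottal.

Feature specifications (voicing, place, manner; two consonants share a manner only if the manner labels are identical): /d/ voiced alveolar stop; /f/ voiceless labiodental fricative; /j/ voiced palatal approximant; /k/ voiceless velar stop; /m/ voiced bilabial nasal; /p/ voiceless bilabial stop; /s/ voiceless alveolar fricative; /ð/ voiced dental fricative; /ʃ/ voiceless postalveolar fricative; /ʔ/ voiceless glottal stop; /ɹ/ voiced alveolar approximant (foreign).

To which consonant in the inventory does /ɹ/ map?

/j/ is closest: same manner (approximant), place distance 2 (alveolar→palatal), same voicing; total 2. Next closest is /d/ at distance 4.

j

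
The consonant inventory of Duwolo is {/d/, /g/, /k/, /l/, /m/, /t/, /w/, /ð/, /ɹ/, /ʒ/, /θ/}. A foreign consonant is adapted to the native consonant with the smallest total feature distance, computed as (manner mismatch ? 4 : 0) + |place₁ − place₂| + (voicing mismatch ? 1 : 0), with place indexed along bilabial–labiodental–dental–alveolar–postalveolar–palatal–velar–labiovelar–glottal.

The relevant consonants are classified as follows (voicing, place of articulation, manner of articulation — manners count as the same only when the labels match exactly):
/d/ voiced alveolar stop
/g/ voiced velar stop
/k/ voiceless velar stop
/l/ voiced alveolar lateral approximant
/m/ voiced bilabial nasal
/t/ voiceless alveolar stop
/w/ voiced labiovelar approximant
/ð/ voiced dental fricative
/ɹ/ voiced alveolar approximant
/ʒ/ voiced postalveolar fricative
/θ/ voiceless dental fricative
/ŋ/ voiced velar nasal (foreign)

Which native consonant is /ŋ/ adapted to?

/g/ is closest: manner differs (nasal→stop, +4), place distance 0 (velar→velar), same voicing; total 4. Next closest is /k/ at distance 5.

g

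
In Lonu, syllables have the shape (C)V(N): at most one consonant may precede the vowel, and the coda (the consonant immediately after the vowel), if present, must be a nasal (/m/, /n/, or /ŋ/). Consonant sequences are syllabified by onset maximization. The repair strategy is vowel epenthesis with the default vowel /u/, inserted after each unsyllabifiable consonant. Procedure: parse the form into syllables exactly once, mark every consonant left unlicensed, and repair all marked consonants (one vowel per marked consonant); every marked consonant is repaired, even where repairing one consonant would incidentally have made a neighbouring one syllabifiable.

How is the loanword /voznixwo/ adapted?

The consonants /z/, /x/ cannot be parsed into a legal (C)V(N) syllable (only a nasal (/m/, /n/, or /ŋ/) is licensed in coda position; onsets are limited to one consonant).
Inserting the epenthetic vowel yields /z/ → /zu/, /x/ → /xu/.

vozunixuwo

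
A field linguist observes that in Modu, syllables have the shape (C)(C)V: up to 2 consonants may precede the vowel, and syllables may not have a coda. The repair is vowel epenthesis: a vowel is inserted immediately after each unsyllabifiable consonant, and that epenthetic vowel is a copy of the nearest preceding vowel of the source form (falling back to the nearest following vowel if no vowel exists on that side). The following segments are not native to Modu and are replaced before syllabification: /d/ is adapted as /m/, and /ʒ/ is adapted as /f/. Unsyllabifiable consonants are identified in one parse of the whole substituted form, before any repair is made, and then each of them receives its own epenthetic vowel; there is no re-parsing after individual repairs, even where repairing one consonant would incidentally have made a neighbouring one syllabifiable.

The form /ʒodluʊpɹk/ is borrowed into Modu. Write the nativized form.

fomluʊpʊɹʊkʊ

Substitution: /ʒ/ → /f/, /d/ → /m/, giving /fomluʊpɹk/.
The consonants /p/, /ɹ/, /k/ cannot be parsed into a legal (C)(C)V syllable (no codas are permitted; onsets may contain at most 2 consonants).
Each unlicensed consonant becomes the onset of a new syllable: /p/ → /pʊ/, /ɹ/ → /ɹʊ/, /k/ → /kʊ/.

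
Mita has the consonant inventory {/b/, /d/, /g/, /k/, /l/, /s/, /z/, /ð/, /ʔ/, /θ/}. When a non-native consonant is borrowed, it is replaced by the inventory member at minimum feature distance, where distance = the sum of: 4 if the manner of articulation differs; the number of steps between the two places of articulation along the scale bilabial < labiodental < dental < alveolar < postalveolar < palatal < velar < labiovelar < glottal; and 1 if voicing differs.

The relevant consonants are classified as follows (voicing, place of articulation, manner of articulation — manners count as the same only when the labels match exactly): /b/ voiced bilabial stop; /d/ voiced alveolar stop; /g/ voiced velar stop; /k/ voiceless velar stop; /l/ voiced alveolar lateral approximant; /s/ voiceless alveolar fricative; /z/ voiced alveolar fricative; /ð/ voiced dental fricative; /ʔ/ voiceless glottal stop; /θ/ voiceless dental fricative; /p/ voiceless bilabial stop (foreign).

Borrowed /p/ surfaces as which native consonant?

b

/b/ is closest: same manner (stop), place distance 0 (bilabial→bilabial), voicing differs (+1); total 1. Next closest is /d/ at distance 4.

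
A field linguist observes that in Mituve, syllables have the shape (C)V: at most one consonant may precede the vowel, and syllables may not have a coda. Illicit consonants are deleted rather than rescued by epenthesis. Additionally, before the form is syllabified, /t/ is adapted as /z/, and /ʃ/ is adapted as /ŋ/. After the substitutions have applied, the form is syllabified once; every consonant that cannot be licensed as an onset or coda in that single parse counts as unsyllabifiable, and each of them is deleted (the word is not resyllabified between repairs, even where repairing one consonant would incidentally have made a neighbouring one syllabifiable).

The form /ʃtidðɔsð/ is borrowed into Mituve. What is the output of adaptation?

ziðɔ

Substitution: /ʃ/ → /ŋ/, /t/ → /z/, giving /ŋzidðɔsð/.
Syllabifying with onset maximization leaves /ŋ/, /d/, /s/, /ð/ stranded (no codas are permitted; onsets are limited to one consonant).
Deletion applies to /ŋ/, /d/, /s/, /ð/.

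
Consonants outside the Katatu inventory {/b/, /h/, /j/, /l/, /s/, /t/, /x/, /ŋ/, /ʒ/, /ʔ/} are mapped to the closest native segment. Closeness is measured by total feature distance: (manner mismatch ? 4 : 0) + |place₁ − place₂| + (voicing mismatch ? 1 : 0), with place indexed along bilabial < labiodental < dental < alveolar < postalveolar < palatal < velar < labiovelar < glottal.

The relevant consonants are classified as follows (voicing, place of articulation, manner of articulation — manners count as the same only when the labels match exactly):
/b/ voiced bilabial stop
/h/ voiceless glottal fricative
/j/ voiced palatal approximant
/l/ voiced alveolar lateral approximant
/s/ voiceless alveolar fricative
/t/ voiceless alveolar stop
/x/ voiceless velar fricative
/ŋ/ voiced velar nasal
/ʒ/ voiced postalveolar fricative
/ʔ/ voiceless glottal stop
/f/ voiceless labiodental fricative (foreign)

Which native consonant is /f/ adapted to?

s

/s/ is closest: same manner (fricative), place distance 2 (labiodental→alveolar), same voicing; total 2. Next closest is /ʒ/ at distance 4.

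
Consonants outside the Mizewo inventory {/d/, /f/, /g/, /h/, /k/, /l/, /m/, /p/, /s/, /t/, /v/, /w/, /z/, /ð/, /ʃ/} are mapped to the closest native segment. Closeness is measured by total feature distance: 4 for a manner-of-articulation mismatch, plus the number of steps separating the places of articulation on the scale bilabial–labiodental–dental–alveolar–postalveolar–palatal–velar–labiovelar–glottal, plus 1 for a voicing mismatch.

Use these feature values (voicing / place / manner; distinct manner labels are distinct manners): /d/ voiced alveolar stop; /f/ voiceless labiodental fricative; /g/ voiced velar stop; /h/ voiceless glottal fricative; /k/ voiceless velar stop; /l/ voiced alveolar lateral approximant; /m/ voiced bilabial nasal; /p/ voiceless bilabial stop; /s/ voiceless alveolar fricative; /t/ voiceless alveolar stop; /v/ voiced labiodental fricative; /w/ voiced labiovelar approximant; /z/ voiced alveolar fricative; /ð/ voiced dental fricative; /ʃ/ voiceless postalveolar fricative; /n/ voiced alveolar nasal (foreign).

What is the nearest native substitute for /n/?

/m/ is closest: same manner (nasal), place distance 3 (alveolar→bilabial), same voicing; total 3. Next closest is /d/ at distance 4.

m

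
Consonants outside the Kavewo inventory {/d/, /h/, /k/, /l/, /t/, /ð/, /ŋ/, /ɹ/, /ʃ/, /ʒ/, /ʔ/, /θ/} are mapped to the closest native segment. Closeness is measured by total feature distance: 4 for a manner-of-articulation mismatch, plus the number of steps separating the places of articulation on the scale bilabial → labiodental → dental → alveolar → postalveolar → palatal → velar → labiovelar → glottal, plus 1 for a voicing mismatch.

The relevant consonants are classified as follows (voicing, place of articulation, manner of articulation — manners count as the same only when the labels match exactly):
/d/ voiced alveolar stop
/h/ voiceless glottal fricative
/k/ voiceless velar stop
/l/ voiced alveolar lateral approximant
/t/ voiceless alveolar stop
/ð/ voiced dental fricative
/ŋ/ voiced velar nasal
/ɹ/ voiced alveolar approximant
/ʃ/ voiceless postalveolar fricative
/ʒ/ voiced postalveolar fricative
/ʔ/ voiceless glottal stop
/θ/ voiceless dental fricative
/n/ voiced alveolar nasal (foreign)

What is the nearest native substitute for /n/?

ŋ

/ŋ/ is closest: same manner (nasal), place distance 3 (alveolar→velar), same voicing; total 3. Next closest is /d/ at distance 4.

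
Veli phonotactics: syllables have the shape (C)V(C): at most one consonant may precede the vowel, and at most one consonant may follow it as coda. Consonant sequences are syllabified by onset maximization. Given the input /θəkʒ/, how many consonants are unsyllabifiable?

1

Syllabifying with onset maximization leaves /ʒ/ stranded (at most one coda consonant is licensed; onsets are limited to one consonant).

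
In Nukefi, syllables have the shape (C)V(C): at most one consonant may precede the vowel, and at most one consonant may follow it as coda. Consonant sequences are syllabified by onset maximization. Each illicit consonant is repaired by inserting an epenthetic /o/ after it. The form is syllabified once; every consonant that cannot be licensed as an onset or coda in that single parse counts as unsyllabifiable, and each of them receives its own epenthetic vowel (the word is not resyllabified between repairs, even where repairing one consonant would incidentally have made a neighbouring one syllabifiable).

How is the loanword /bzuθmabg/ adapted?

bozuθmabgo

Syllabifying with onset maximization leaves /b/, /g/ stranded (at most one coda consonant is licensed; onsets are limited to one consonant).
Each unlicensed consonant becomes the onset of a new syllable: /b/ → /bo/, /g/ → /go/.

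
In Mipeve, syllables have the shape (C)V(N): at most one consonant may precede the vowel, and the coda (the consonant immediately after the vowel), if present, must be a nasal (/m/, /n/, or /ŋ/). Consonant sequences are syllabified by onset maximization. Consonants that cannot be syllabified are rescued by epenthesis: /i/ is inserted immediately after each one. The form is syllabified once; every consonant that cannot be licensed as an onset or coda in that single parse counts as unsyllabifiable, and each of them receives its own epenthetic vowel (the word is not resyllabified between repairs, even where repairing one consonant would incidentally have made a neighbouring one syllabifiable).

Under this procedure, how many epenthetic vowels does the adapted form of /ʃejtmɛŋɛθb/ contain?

4

The unsyllabifiable consonants are /j/, /t/, /θ/, /b/; each receives one epenthetic vowel.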